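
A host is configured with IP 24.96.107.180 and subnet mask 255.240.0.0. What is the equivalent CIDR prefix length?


Binary: 11111111.11110000.00000000.00000000
Count leading 1s
Prefix: /12


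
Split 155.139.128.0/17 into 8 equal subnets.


New prefix = 17 + 3 = 20
Each subnet has 4096 addresses
  155.139.128.0/20
  155.139.144.0/20
  155.139.160.0/20
  155.139.176.0/20
  155.139.192.0/20
  155.139.208.0/20
  155.139.224.0/20
  155.139.240.0/20
Subnets: 155.139.128.0/20, 155.139.144.0/20, 155.139.160.0/20, 155.139.176.0/20, 155.139.192.0/20, 155.139.208.0/20, 155.139.224.0/20, 155.139.240.0/20


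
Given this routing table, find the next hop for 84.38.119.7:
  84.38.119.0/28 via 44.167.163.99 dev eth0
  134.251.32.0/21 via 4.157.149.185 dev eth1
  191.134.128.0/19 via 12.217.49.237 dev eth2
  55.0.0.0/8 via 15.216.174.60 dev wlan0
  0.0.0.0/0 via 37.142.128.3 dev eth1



Longest prefix match for 84.38.119.7:
  /28 84.38.119.0: MATCH
  /21 134.251.32.0: no
  /19 191.134.128.0: no
  /8 55.0.0.0: no
  /0 0.0.0.0: MATCH
Selected: next-hop 44.167.163.99 via eth0 (matched /28)


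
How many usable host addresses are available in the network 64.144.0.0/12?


Host bits = 32 - 12 = 20
Total addresses = 2^20 = 1048576
Usable = total - 2 (network and broadcast)
Usable hosts: 1048574


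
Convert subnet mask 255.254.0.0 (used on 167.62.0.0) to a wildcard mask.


Subnet mask: 255.254.0.0
Wildcard = 255.255.255.255 - subnet mask
255 - 255 = 0
255 - 254 = 1
255 - 0 = 255
255 - 0 = 255
Wildcard: 0.1.255.255


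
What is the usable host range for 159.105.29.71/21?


Network: 159.105.24.0
Broadcast: 159.105.31.255
First usable = network + 1
Last usable = broadcast - 1
Range: 159.105.24.1 to 159.105.31.254


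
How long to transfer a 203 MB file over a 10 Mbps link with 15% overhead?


Effective throughput = 10 * (1 - 15/100) = 8.5 Mbps
File size in Mb = 203 * 8 = 1624 Mb
Time = 1624 / 8.5
Time = 191.0588 seconds


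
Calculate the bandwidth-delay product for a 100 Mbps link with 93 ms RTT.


BDP = bandwidth * RTT
= 100 Mbps * 93 ms
= 100 * 1e6 * 93 / 1000 bits
= 9300000 bits
= 1162500 bytes
= 1135.2539 KB
BDP = 9300000 bits (1162500 bytes)


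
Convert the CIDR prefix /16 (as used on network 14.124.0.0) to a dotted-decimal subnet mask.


/16 means 16 network bits, 16 host bits
Binary: 11111111111111110000000000000000
Mask: 255.255.0.0


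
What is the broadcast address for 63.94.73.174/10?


Network: 63.64.0.0/10
Host bits = 22
Set all host bits to 1:
Broadcast: 63.127.255.255


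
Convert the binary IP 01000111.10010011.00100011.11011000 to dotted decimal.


01000111 = 71
10010011 = 147
00100011 = 35
11011000 = 216
IP: 71.147.35.216


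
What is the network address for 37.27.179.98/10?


IP:   00100101.00011011.10110011.01100010
Mask: 11111111.11000000.00000000.00000000
AND operation:
Net:  00100101.00000000.00000000.00000000
Network: 37.0.0.0/10


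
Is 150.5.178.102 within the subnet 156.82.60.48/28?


Subnet network: 156.82.60.48
Test IP AND mask: 150.5.178.96
No, 150.5.178.102 is not in 156.82.60.48/28


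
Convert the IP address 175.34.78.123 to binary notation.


175 = 10101111
34 = 00100010
78 = 01001110
123 = 01111011
Binary: 10101111.00100010.01001110.01111011


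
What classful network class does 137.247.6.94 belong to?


First octet: 137
Binary: 10001001
10xxxxxx -> Class B (128-191)
Class B, default mask 255.255.0.0 (/16)


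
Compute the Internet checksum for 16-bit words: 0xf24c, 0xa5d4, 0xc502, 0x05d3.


Sum all words (with carry folding):
+ 0xf24c = 0xf24c
+ 0xa5d4 = 0x9821
+ 0xc502 = 0x5d24
+ 0x05d3 = 0x62f7
One's complement: ~0x62f7
Checksum = 0x9d08


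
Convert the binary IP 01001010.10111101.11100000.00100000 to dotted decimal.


01001010 = 74
10111101 = 189
11100000 = 224
00100000 = 32
IP: 74.189.224.32


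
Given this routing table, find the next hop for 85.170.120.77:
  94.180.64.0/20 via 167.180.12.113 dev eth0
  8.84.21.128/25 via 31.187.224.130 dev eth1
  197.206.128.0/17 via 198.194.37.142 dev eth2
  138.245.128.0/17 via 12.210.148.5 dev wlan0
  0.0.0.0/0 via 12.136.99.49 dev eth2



Longest prefix match for 85.170.120.77:
  /20 94.180.64.0: no
  /25 8.84.21.128: no
  /17 197.206.128.0: no
  /17 138.245.128.0: no
  /0 0.0.0.0: MATCH
Selected: next-hop 12.136.99.49 via eth2 (matched /0)


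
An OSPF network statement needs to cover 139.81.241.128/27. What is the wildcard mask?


Subnet mask: 255.255.255.224
Wildcard = 255.255.255.255 - subnet mask
255 - 255 = 0
255 - 255 = 0
255 - 255 = 0
255 - 224 = 31
Wildcard: 0.0.0.31


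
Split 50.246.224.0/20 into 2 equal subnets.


New prefix = 20 + 1 = 21
Each subnet has 2048 addresses
  50.246.224.0/21
  50.246.232.0/21
Subnets: 50.246.224.0/21, 50.246.232.0/21


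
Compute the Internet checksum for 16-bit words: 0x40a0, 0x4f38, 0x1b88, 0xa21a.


Sum all words (with carry folding):
+ 0x40a0 = 0x40a0
+ 0x4f38 = 0x8fd8
+ 0x1b88 = 0xab60
+ 0xa21a = 0x4d7b
One's complement: ~0x4d7b
Checksum = 0xb284


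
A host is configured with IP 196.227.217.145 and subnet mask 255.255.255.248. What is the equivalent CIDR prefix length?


Binary: 11111111.11111111.11111111.11111000
Count leading 1s
Prefix: /29


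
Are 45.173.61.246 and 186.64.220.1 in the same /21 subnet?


Mask: 255.255.248.0
45.173.61.246 AND mask = 45.173.56.0
186.64.220.1 AND mask = 186.64.216.0
No, different subnets (45.173.56.0 vs 186.64.216.0)


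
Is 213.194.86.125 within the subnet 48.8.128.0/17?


Subnet network: 48.8.128.0
Test IP AND mask: 213.194.0.0
No, 213.194.86.125 is not in 48.8.128.0/17


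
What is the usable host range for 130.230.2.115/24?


Network: 130.230.2.0
Broadcast: 130.230.2.255
First usable = network + 1
Last usable = broadcast - 1
Range: 130.230.2.1 to 130.230.2.254


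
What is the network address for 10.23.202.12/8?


IP:   00001010.00010111.11001010.00001100
Mask: 11111111.00000000.00000000.00000000
AND operation:
Net:  00001010.00000000.00000000.00000000
Network: 10.0.0.0/8


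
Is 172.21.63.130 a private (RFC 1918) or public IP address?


RFC 1918 private ranges:
  10.0.0.0/8 (10.0.0.0 - 10.255.255.255)
  172.16.0.0/12 (172.16.0.0 - 172.31.255.255)
  192.168.0.0/16 (192.168.0.0 - 192.168.255.255)
Private (in 172.16.0.0/12)


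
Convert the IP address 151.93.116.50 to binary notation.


151 = 10010111
93 = 01011101
116 = 01110100
50 = 00110010
Binary: 10010111.01011101.01110100.00110010


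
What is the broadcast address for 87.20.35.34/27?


Network: 87.20.35.32/27
Host bits = 5
Set all host bits to 1:
Broadcast: 87.20.35.63


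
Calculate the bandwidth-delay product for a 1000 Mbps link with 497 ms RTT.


BDP = bandwidth * RTT
= 1000 Mbps * 497 ms
= 1000 * 1e6 * 497 / 1000 bits
= 497000000 bits
= 62125000 bytes
= 60668.9453 KB
BDP = 497000000 bits (62125000 bytes)


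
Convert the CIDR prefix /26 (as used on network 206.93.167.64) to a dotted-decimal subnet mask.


/26 means 26 network bits, 6 host bits
Binary: 11111111111111111111111111000000
Mask: 255.255.255.192


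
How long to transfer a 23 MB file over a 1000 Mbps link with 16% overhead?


Effective throughput = 1000 * (1 - 16/100) = 840 Mbps
File size in Mb = 23 * 8 = 184 Mb
Time = 184 / 840
Time = 0.219 seconds


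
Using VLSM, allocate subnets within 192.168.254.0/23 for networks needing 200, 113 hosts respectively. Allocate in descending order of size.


200 hosts -> /24 (254 usable): 192.168.254.0/24
113 hosts -> /25 (126 usable): 192.168.255.0/25
Allocation: 192.168.254.0/24 (200 hosts, 254 usable); 192.168.255.0/25 (113 hosts, 126 usable)


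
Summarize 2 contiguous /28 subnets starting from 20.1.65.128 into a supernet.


Original prefix: /28
Number of subnets: 2 = 2^1
New prefix = 28 - 1 = 27
Supernet: 20.1.65.128/27


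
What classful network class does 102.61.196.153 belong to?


First octet: 102
Binary: 01100110
0xxxxxxx -> Class A (1-126)
Class A, default mask 255.0.0.0 (/8)


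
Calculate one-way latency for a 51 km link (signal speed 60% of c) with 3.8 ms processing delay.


Speed = 0.6 * 3e5 km/s = 180000 km/s
Propagation delay = 51 / 180000 = 0.0003 s = 0.2833 ms
Processing delay = 3.8 ms
Total one-way latency = 4.0833 ms


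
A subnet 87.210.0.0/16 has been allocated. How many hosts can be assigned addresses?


Host bits = 32 - 16 = 16
Total addresses = 2^16 = 65536
Usable = total - 2 (network and broadcast)
Usable hosts: 65534


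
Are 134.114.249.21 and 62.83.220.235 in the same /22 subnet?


Mask: 255.255.252.0
134.114.249.21 AND mask = 134.114.248.0
62.83.220.235 AND mask = 62.83.220.0
No, different subnets (134.114.248.0 vs 62.83.220.0)


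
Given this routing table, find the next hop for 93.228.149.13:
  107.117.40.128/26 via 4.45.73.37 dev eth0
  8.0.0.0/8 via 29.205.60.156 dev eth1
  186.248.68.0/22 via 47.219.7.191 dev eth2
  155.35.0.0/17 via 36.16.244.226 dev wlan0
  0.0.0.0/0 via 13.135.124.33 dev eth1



Longest prefix match for 93.228.149.13:
  /26 107.117.40.128: no
  /8 8.0.0.0: no
  /22 186.248.68.0: no
  /17 155.35.0.0: no
  /0 0.0.0.0: MATCH
Selected: next-hop 13.135.124.33 via eth1 (matched /0)


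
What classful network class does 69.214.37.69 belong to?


First octet: 69
Binary: 01000101
0xxxxxxx -> Class A (1-126)
Class A, default mask 255.0.0.0 (/8)


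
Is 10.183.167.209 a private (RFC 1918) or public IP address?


RFC 1918 private ranges:
  10.0.0.0/8 (10.0.0.0 - 10.255.255.255)
  172.16.0.0/12 (172.16.0.0 - 172.31.255.255)
  192.168.0.0/16 (192.168.0.0 - 192.168.255.255)
Private (in 10.0.0.0/8)


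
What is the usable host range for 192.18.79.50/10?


Network: 192.0.0.0
Broadcast: 192.63.255.255
First usable = network + 1
Last usable = broadcast - 1
Range: 192.0.0.1 to 192.63.255.254


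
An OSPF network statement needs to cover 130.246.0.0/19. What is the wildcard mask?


Subnet mask: 255.255.224.0
Wildcard = 255.255.255.255 - subnet mask
255 - 255 = 0
255 - 255 = 0
255 - 224 = 31
255 - 0 = 255
Wildcard: 0.0.31.255


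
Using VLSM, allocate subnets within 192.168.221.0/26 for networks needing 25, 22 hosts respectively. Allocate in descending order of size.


25 hosts -> /27 (30 usable): 192.168.221.0/27
22 hosts -> /27 (30 usable): 192.168.221.32/27
Allocation: 192.168.221.0/27 (25 hosts, 30 usable); 192.168.221.32/27 (22 hosts, 30 usable)


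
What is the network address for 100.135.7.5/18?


IP:   01100100.10000111.00000111.00000101
Mask: 11111111.11111111.11000000.00000000
AND operation:
Net:  01100100.10000111.00000000.00000000
Network: 100.135.0.0/18


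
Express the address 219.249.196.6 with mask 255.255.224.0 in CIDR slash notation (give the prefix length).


Binary: 11111111.11111111.11100000.00000000
Count leading 1s
Prefix: /19


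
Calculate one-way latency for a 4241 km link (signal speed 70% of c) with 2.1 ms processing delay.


Speed = 0.7 * 3e5 km/s = 210000 km/s
Propagation delay = 4241 / 210000 = 0.0202 s = 20.1952 ms
Processing delay = 2.1 ms
Total one-way latency = 22.2952 ms


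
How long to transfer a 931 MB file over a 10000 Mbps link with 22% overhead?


Effective throughput = 10000 * (1 - 22/100) = 7800 Mbps
File size in Mb = 931 * 8 = 7448 Mb
Time = 7448 / 7800
Time = 0.9549 seconds


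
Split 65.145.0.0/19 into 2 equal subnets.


New prefix = 19 + 1 = 20
Each subnet has 4096 addresses
  65.145.0.0/20
  65.145.16.0/20
Subnets: 65.145.0.0/20, 65.145.16.0/20


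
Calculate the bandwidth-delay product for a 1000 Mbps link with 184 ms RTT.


BDP = bandwidth * RTT
= 1000 Mbps * 184 ms
= 1000 * 1e6 * 184 / 1000 bits
= 184000000 bits
= 23000000 bytes
= 22460.9375 KB
BDP = 184000000 bits (23000000 bytes)


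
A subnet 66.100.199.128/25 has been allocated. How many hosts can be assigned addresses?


Host bits = 32 - 25 = 7
Total addresses = 2^7 = 128
Usable = total - 2 (network and broadcast)
Usable hosts: 126


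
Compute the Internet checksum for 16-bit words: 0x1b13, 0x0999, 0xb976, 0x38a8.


Sum all words (with carry folding):
+ 0x1b13 = 0x1b13
+ 0x0999 = 0x24ac
+ 0xb976 = 0xde22
+ 0x38a8 = 0x16cb
One's complement: ~0x16cb
Checksum = 0xe934


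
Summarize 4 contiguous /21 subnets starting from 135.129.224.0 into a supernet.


Original prefix: /21
Number of subnets: 4 = 2^2
New prefix = 21 - 2 = 19
Supernet: 135.129.224.0/19


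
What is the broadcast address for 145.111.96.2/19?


Network: 145.111.96.0/19
Host bits = 13
Set all host bits to 1:
Broadcast: 145.111.127.255


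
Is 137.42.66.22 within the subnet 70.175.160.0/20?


Subnet network: 70.175.160.0
Test IP AND mask: 137.42.64.0
No, 137.42.66.22 is not in 70.175.160.0/20


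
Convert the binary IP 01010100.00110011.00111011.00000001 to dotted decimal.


01010100 = 84
00110011 = 51
00111011 = 59
00000001 = 1
IP: 84.51.59.1


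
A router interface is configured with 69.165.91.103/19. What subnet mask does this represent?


/19 means 19 network bits, 13 host bits
Binary: 11111111111111111110000000000000
Mask: 255.255.224.0


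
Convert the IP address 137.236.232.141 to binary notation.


137 = 10001001
236 = 11101100
232 = 11101000
141 = 10001101
Binary: 10001001.11101100.11101000.10001101


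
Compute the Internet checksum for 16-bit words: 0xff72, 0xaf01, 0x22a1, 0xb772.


Sum all words (with carry folding):
+ 0xff72 = 0xff72
+ 0xaf01 = 0xae74
+ 0x22a1 = 0xd115
+ 0xb772 = 0x8888
One's complement: ~0x8888
Checksum = 0x7777


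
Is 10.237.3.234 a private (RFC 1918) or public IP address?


RFC 1918 private ranges:
  10.0.0.0/8 (10.0.0.0 - 10.255.255.255)
  172.16.0.0/12 (172.16.0.0 - 172.31.255.255)
  192.168.0.0/16 (192.168.0.0 - 192.168.255.255)
Private (in 10.0.0.0/8)


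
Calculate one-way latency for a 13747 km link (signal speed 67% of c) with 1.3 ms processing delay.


Speed = 0.67 * 3e5 km/s = 201000 km/s
Propagation delay = 13747 / 201000 = 0.0684 s = 68.393 ms
Processing delay = 1.3 ms
Total one-way latency = 69.693 ms


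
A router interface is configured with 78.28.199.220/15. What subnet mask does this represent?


/15 means 15 network bits, 17 host bits
Binary: 11111111111111100000000000000000
Mask: 255.254.0.0


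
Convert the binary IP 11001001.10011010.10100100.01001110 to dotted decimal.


11001001 = 201
10011010 = 154
10100100 = 164
01001110 = 78
IP: 201.154.164.78


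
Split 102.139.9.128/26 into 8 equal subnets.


New prefix = 26 + 3 = 29
Each subnet has 8 addresses
  102.139.9.128/29
  102.139.9.136/29
  102.139.9.144/29
  102.139.9.152/29
  102.139.9.160/29
  102.139.9.168/29
  102.139.9.176/29
  102.139.9.184/29
Subnets: 102.139.9.128/29, 102.139.9.136/29, 102.139.9.144/29, 102.139.9.152/29, 102.139.9.160/29, 102.139.9.168/29, 102.139.9.176/29, 102.139.9.184/29


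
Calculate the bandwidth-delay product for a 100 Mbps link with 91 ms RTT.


BDP = bandwidth * RTT
= 100 Mbps * 91 ms
= 100 * 1e6 * 91 / 1000 bits
= 9100000 bits
= 1137500 bytes
= 1110.8398 KB
BDP = 9100000 bits (1137500 bytes)


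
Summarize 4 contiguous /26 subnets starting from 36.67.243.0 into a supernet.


Original prefix: /26
Number of subnets: 4 = 2^2
New prefix = 26 - 2 = 24
Supernet: 36.67.243.0/24


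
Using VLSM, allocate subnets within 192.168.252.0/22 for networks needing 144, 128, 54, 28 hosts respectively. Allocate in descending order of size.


144 hosts -> /24 (254 usable): 192.168.252.0/24
128 hosts -> /24 (254 usable): 192.168.253.0/24
54 hosts -> /26 (62 usable): 192.168.254.0/26
28 hosts -> /27 (30 usable): 192.168.254.64/27
Allocation: 192.168.252.0/24 (144 hosts, 254 usable); 192.168.253.0/24 (128 hosts, 254 usable); 192.168.254.0/26 (54 hosts, 62 usable); 192.168.254.64/27 (28 hosts, 30 usable)


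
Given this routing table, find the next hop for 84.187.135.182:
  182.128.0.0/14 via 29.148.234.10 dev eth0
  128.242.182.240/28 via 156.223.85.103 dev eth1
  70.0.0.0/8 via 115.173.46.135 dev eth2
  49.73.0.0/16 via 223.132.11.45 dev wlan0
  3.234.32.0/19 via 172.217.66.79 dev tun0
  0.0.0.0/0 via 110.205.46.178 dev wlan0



Longest prefix match for 84.187.135.182:
  /14 182.128.0.0: no
  /28 128.242.182.240: no
  /8 70.0.0.0: no
  /16 49.73.0.0: no
  /19 3.234.32.0: no
  /0 0.0.0.0: MATCH
Selected: next-hop 110.205.46.178 via wlan0 (matched /0)


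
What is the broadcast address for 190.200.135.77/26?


Network: 190.200.135.64/26
Host bits = 6
Set all host bits to 1:
Broadcast: 190.200.135.127


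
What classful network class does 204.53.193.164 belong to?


First octet: 204
Binary: 11001100
110xxxxx -> Class C (192-223)
Class C, default mask 255.255.255.0 (/24)


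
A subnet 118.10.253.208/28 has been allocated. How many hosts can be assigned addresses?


Host bits = 32 - 28 = 4
Total addresses = 2^4 = 16
Usable = total - 2 (network and broadcast)
Usable hosts: 14


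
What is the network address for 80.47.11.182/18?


IP:   01010000.00101111.00001011.10110110
Mask: 11111111.11111111.11000000.00000000
AND operation:
Net:  01010000.00101111.00000000.00000000
Network: 80.47.0.0/18


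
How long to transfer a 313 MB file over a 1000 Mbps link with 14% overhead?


Effective throughput = 1000 * (1 - 14/100) = 860 Mbps
File size in Mb = 313 * 8 = 2504 Mb
Time = 2504 / 860
Time = 2.9116 seconds


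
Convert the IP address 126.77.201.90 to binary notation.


126 = 01111110
77 = 01001101
201 = 11001001
90 = 01011010
Binary: 01111110.01001101.11001001.01011010


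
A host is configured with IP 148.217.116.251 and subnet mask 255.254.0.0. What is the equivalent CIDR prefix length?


Binary: 11111111.11111110.00000000.00000000
Count leading 1s
Prefix: /15


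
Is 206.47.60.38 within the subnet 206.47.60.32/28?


Subnet network: 206.47.60.32
Test IP AND mask: 206.47.60.32
Yes, 206.47.60.38 is in 206.47.60.32/28


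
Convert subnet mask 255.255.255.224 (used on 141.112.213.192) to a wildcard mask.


Subnet mask: 255.255.255.224
Wildcard = 255.255.255.255 - subnet mask
255 - 255 = 0
255 - 255 = 0
255 - 255 = 0
255 - 224 = 31
Wildcard: 0.0.0.31


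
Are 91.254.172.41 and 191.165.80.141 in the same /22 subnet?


Mask: 255.255.252.0
91.254.172.41 AND mask = 91.254.172.0
191.165.80.141 AND mask = 191.165.80.0
No, different subnets (91.254.172.0 vs 191.165.80.0)


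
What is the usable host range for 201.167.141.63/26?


Network: 201.167.141.0
Broadcast: 201.167.141.63
First usable = network + 1
Last usable = broadcast - 1
Range: 201.167.141.1 to 201.167.141.62


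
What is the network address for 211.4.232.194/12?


IP:   11010011.00000100.11101000.11000010
Mask: 11111111.11110000.00000000.00000000
AND operation:
Net:  11010011.00000000.00000000.00000000
Network: 211.0.0.0/12


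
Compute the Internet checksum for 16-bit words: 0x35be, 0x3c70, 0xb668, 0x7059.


Sum all words (with carry folding):
+ 0x35be = 0x35be
+ 0x3c70 = 0x722e
+ 0xb668 = 0x2897
+ 0x7059 = 0x98f0
One's complement: ~0x98f0
Checksum = 0x670f


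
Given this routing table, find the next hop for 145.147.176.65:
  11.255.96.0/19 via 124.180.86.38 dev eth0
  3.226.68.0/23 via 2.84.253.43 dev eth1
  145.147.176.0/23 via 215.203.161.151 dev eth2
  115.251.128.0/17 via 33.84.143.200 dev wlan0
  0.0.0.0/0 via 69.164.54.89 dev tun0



Longest prefix match for 145.147.176.65:
  /19 11.255.96.0: no
  /23 3.226.68.0: no
  /23 145.147.176.0: MATCH
  /17 115.251.128.0: no
  /0 0.0.0.0: MATCH
Selected: next-hop 215.203.161.151 via eth2 (matched /23)


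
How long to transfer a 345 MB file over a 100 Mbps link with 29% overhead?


Effective throughput = 100 * (1 - 29/100) = 71 Mbps
File size in Mb = 345 * 8 = 2760 Mb
Time = 2760 / 71
Time = 38.8732 seconds


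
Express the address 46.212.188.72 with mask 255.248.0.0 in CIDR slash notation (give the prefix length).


Binary: 11111111.11111000.00000000.00000000
Count leading 1s
Prefix: /13


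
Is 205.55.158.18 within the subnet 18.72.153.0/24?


Subnet network: 18.72.153.0
Test IP AND mask: 205.55.158.0
No, 205.55.158.18 is not in 18.72.153.0/24


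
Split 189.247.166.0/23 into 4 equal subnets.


New prefix = 23 + 2 = 25
Each subnet has 128 addresses
  189.247.166.0/25
  189.247.166.128/25
  189.247.167.0/25
  189.247.167.128/25
Subnets: 189.247.166.0/25, 189.247.166.128/25, 189.247.167.0/25, 189.247.167.128/25


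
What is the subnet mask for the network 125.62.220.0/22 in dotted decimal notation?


/22 means 22 network bits, 10 host bits
Binary: 11111111111111111111110000000000
Mask: 255.255.252.0


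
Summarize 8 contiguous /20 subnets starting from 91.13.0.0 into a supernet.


Original prefix: /20
Number of subnets: 8 = 2^3
New prefix = 20 - 3 = 17
Supernet: 91.13.0.0/17


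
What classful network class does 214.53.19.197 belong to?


First octet: 214
Binary: 11010110
110xxxxx -> Class C (192-223)
Class C, default mask 255.255.255.0 (/24)


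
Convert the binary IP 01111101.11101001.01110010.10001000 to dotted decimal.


01111101 = 125
11101001 = 233
01110010 = 114
10001000 = 136
IP: 125.233.114.136


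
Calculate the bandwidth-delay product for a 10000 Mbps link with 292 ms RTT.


BDP = bandwidth * RTT
= 10000 Mbps * 292 ms
= 10000 * 1e6 * 292 / 1000 bits
= 2920000000 bits
= 365000000 bytes
= 356445.3125 KB
BDP = 2920000000 bits (365000000 bytes)


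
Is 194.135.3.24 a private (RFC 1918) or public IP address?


RFC 1918 private ranges:
  10.0.0.0/8 (10.0.0.0 - 10.255.255.255)
  172.16.0.0/12 (172.16.0.0 - 172.31.255.255)
  192.168.0.0/16 (192.168.0.0 - 192.168.255.255)
Public (not in any RFC 1918 range)


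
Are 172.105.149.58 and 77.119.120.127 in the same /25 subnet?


Mask: 255.255.255.128
172.105.149.58 AND mask = 172.105.149.0
77.119.120.127 AND mask = 77.119.120.0
No, different subnets (172.105.149.0 vs 77.119.120.0)


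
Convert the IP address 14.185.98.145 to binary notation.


14 = 00001110
185 = 10111001
98 = 01100010
145 = 10010001
Binary: 00001110.10111001.01100010.10010001


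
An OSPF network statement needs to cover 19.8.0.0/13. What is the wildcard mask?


Subnet mask: 255.248.0.0
Wildcard = 255.255.255.255 - subnet mask
255 - 255 = 0
255 - 248 = 7
255 - 0 = 255
255 - 0 = 255
Wildcard: 0.7.255.255


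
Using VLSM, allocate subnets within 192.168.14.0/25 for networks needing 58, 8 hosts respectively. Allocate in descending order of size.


58 hosts -> /26 (62 usable): 192.168.14.0/26
8 hosts -> /28 (14 usable): 192.168.14.64/28
Allocation: 192.168.14.0/26 (58 hosts, 62 usable); 192.168.14.64/28 (8 hosts, 14 usable)


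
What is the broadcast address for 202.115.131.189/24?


Network: 202.115.131.0/24
Host bits = 8
Set all host bits to 1:
Broadcast: 202.115.131.255


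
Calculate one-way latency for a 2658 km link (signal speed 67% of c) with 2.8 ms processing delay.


Speed = 0.67 * 3e5 km/s = 201000 km/s
Propagation delay = 2658 / 201000 = 0.0132 s = 13.2239 ms
Processing delay = 2.8 ms
Total one-way latency = 16.0239 ms


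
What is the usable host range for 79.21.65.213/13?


Network: 79.16.0.0
Broadcast: 79.23.255.255
First usable = network + 1
Last usable = broadcast - 1
Range: 79.16.0.1 to 79.23.255.254


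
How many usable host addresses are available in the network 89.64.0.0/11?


Host bits = 32 - 11 = 21
Total addresses = 2^21 = 2097152
Usable = total - 2 (network and broadcast)
Usable hosts: 2097150


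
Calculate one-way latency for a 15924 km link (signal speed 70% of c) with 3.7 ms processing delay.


Speed = 0.7 * 3e5 km/s = 210000 km/s
Propagation delay = 15924 / 210000 = 0.0758 s = 75.8286 ms
Processing delay = 3.7 ms
Total one-way latency = 79.5286 ms


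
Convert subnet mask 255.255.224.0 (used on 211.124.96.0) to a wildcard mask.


Subnet mask: 255.255.224.0
Wildcard = 255.255.255.255 - subnet mask
255 - 255 = 0
255 - 255 = 0
255 - 224 = 31
255 - 0 = 255
Wildcard: 0.0.31.255


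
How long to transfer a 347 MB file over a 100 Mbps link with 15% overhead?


Effective throughput = 100 * (1 - 15/100) = 85 Mbps
File size in Mb = 347 * 8 = 2776 Mb
Time = 2776 / 85
Time = 32.6588 seconds


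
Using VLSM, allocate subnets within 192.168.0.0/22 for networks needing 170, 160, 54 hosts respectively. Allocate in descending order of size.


170 hosts -> /24 (254 usable): 192.168.0.0/24
160 hosts -> /24 (254 usable): 192.168.1.0/24
54 hosts -> /26 (62 usable): 192.168.2.0/26
Allocation: 192.168.0.0/24 (170 hosts, 254 usable); 192.168.1.0/24 (160 hosts, 254 usable); 192.168.2.0/26 (54 hosts, 62 usable)


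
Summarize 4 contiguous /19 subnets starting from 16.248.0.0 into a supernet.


Original prefix: /19
Number of subnets: 4 = 2^2
New prefix = 19 - 2 = 17
Supernet: 16.248.0.0/17


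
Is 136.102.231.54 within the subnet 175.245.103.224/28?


Subnet network: 175.245.103.224
Test IP AND mask: 136.102.231.48
No, 136.102.231.54 is not in 175.245.103.224/28


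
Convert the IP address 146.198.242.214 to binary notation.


146 = 10010010
198 = 11000110
242 = 11110010
214 = 11010110
Binary: 10010010.11000110.11110010.11010110


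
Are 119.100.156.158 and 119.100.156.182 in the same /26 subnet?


Mask: 255.255.255.192
119.100.156.158 AND mask = 119.100.156.128
119.100.156.182 AND mask = 119.100.156.128
Yes, same subnet (119.100.156.128)


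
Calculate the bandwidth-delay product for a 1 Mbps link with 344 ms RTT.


BDP = bandwidth * RTT
= 1 Mbps * 344 ms
= 1 * 1e6 * 344 / 1000 bits
= 344000 bits
= 43000 bytes
= 41.9922 KB
BDP = 344000 bits (43000 bytes)


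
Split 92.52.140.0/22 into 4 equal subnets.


New prefix = 22 + 2 = 24
Each subnet has 256 addresses
  92.52.140.0/24
  92.52.141.0/24
  92.52.142.0/24
  92.52.143.0/24
Subnets: 92.52.140.0/24, 92.52.141.0/24, 92.52.142.0/24, 92.52.143.0/24


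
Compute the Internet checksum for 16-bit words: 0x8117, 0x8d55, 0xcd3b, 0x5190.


Sum all words (with carry folding):
+ 0x8117 = 0x8117
+ 0x8d55 = 0x0e6d
+ 0xcd3b = 0xdba8
+ 0x5190 = 0x2d39
One's complement: ~0x2d39
Checksum = 0xd2c6


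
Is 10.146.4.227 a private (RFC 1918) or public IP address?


RFC 1918 private ranges:
  10.0.0.0/8 (10.0.0.0 - 10.255.255.255)
  172.16.0.0/12 (172.16.0.0 - 172.31.255.255)
  192.168.0.0/16 (192.168.0.0 - 192.168.255.255)
Private (in 10.0.0.0/8)


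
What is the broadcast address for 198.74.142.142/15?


Network: 198.74.0.0/15
Host bits = 17
Set all host bits to 1:
Broadcast: 198.75.255.255


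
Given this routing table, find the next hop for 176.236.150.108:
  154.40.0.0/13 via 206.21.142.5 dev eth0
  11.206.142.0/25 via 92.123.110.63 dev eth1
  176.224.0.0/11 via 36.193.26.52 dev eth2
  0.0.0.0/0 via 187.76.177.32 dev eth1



Longest prefix match for 176.236.150.108:
  /13 154.40.0.0: no
  /25 11.206.142.0: no
  /11 176.224.0.0: MATCH
  /0 0.0.0.0: MATCH
Selected: next-hop 36.193.26.52 via eth2 (matched /11)


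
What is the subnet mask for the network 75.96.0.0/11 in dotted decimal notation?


/11 means 11 network bits, 21 host bits
Binary: 11111111111000000000000000000000
Mask: 255.224.0.0


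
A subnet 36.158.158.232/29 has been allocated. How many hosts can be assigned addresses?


Host bits = 32 - 29 = 3
Total addresses = 2^3 = 8
Usable = total - 2 (network and broadcast)
Usable hosts: 6


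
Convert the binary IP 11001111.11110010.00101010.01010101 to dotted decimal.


11001111 = 207
11110010 = 242
00101010 = 42
01010101 = 85
IP: 207.242.42.85


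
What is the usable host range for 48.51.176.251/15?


Network: 48.50.0.0
Broadcast: 48.51.255.255
First usable = network + 1
Last usable = broadcast - 1
Range: 48.50.0.1 to 48.51.255.254


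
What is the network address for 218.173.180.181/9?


IP:   11011010.10101101.10110100.10110101
Mask: 11111111.10000000.00000000.00000000
AND operation:
Net:  11011010.10000000.00000000.00000000
Network: 218.128.0.0/9


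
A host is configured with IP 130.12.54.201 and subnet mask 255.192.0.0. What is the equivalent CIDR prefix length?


Binary: 11111111.11000000.00000000.00000000
Count leading 1s
Prefix: /10


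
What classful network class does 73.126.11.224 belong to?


First octet: 73
Binary: 01001001
0xxxxxxx -> Class A (1-126)
Class A, default mask 255.0.0.0 (/8)


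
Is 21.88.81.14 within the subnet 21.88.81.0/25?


Subnet network: 21.88.81.0
Test IP AND mask: 21.88.81.0
Yes, 21.88.81.14 is in 21.88.81.0/25


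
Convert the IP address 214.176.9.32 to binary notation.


214 = 11010110
176 = 10110000
9 = 00001001
32 = 00100000
Binary: 11010110.10110000.00001001.00100000


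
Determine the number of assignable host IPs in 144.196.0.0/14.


Host bits = 32 - 14 = 18
Total addresses = 2^18 = 262144
Usable = total - 2 (network and broadcast)
Usable hosts: 262142


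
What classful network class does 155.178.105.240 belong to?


First octet: 155
Binary: 10011011
10xxxxxx -> Class B (128-191)
Class B, default mask 255.255.0.0 (/16)


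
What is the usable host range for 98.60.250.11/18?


Network: 98.60.192.0
Broadcast: 98.60.255.255
First usable = network + 1
Last usable = broadcast - 1
Range: 98.60.192.1 to 98.60.255.254


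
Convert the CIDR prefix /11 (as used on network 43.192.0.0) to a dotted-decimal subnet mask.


/11 means 11 network bits, 21 host bits
Binary: 11111111111000000000000000000000
Mask: 255.224.0.0


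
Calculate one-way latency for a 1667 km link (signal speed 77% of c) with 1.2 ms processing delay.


Speed = 0.77 * 3e5 km/s = 231000 km/s
Propagation delay = 1667 / 231000 = 0.0072 s = 7.2165 ms
Processing delay = 1.2 ms
Total one-way latency = 8.4165 ms


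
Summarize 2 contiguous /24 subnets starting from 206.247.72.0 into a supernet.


Original prefix: /24
Number of subnets: 2 = 2^1
New prefix = 24 - 1 = 23
Supernet: 206.247.72.0/23


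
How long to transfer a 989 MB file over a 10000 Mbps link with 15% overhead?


Effective throughput = 10000 * (1 - 15/100) = 8500 Mbps
File size in Mb = 989 * 8 = 7912 Mb
Time = 7912 / 8500
Time = 0.9308 seconds


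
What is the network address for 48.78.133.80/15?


IP:   00110000.01001110.10000101.01010000
Mask: 11111111.11111110.00000000.00000000
AND operation:
Net:  00110000.01001110.00000000.00000000
Network: 48.78.0.0/15


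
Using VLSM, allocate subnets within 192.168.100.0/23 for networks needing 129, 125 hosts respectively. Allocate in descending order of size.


129 hosts -> /24 (254 usable): 192.168.100.0/24
125 hosts -> /25 (126 usable): 192.168.101.0/25
Allocation: 192.168.100.0/24 (129 hosts, 254 usable); 192.168.101.0/25 (125 hosts, 126 usable)


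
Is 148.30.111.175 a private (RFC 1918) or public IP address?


RFC 1918 private ranges:
  10.0.0.0/8 (10.0.0.0 - 10.255.255.255)
  172.16.0.0/12 (172.16.0.0 - 172.31.255.255)
  192.168.0.0/16 (192.168.0.0 - 192.168.255.255)
Public (not in any RFC 1918 range)


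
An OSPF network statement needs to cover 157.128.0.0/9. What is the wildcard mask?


Subnet mask: 255.128.0.0
Wildcard = 255.255.255.255 - subnet mask
255 - 255 = 0
255 - 128 = 127
255 - 0 = 255
255 - 0 = 255
Wildcard: 0.127.255.255


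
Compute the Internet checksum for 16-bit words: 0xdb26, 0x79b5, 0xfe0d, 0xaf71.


Sum all words (with carry folding):
+ 0xdb26 = 0xdb26
+ 0x79b5 = 0x54dc
+ 0xfe0d = 0x52ea
+ 0xaf71 = 0x025c
One's complement: ~0x025c
Checksum = 0xfda3


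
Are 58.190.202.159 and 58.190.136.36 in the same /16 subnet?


Mask: 255.255.0.0
58.190.202.159 AND mask = 58.190.0.0
58.190.136.36 AND mask = 58.190.0.0
Yes, same subnet (58.190.0.0)


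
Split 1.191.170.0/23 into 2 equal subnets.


New prefix = 23 + 1 = 24
Each subnet has 256 addresses
  1.191.170.0/24
  1.191.171.0/24
Subnets: 1.191.170.0/24, 1.191.171.0/24


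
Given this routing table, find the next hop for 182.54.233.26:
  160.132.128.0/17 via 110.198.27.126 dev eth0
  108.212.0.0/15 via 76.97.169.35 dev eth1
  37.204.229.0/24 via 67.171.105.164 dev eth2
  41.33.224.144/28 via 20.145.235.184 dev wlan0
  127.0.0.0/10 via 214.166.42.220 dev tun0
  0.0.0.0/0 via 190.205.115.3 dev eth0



Longest prefix match for 182.54.233.26:
  /17 160.132.128.0: no
  /15 108.212.0.0: no
  /24 37.204.229.0: no
  /28 41.33.224.144: no
  /10 127.0.0.0: no
  /0 0.0.0.0: MATCH
Selected: next-hop 190.205.115.3 via eth0 (matched /0)


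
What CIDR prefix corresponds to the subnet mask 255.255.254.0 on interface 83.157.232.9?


Binary: 11111111.11111111.11111110.00000000
Count leading 1s
Prefix: /23


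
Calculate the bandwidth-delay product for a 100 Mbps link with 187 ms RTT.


BDP = bandwidth * RTT
= 100 Mbps * 187 ms
= 100 * 1e6 * 187 / 1000 bits
= 18700000 bits
= 2337500 bytes
= 2282.7148 KB
BDP = 18700000 bits (2337500 bytes)


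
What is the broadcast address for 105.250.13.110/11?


Network: 105.224.0.0/11
Host bits = 21
Set all host bits to 1:
Broadcast: 105.255.255.255


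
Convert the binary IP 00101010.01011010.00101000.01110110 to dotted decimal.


00101010 = 42
01011010 = 90
00101000 = 40
01110110 = 118
IP: 42.90.40.118


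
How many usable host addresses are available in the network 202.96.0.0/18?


Host bits = 32 - 18 = 14
Total addresses = 2^14 = 16384
Usable = total - 2 (network and broadcast)
Usable hosts: 16382


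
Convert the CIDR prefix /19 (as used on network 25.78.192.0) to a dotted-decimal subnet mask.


/19 means 19 network bits, 13 host bits
Binary: 11111111111111111110000000000000
Mask: 255.255.224.0


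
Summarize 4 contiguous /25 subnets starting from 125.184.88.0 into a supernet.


Original prefix: /25
Number of subnets: 4 = 2^2
New prefix = 25 - 2 = 23
Supernet: 125.184.88.0/23


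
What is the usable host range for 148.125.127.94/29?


Network: 148.125.127.88
Broadcast: 148.125.127.95
First usable = network + 1
Last usable = broadcast - 1
Range: 148.125.127.89 to 148.125.127.94


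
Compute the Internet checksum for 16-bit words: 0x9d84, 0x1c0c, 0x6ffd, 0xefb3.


Sum all words (with carry folding):
+ 0x9d84 = 0x9d84
+ 0x1c0c = 0xb990
+ 0x6ffd = 0x298e
+ 0xefb3 = 0x1942
One's complement: ~0x1942
Checksum = 0xe6bd


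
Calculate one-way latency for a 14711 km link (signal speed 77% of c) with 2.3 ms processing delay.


Speed = 0.77 * 3e5 km/s = 231000 km/s
Propagation delay = 14711 / 231000 = 0.0637 s = 63.684 ms
Processing delay = 2.3 ms
Total one-way latency = 65.984 ms


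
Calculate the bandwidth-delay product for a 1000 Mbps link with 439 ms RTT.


BDP = bandwidth * RTT
= 1000 Mbps * 439 ms
= 1000 * 1e6 * 439 / 1000 bits
= 439000000 bits
= 54875000 bytes
= 53588.8672 KB
BDP = 439000000 bits (54875000 bytes)


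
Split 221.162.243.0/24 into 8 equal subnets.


New prefix = 24 + 3 = 27
Each subnet has 32 addresses
  221.162.243.0/27
  221.162.243.32/27
  221.162.243.64/27
  221.162.243.96/27
  221.162.243.128/27
  221.162.243.160/27
  221.162.243.192/27
  221.162.243.224/27
Subnets: 221.162.243.0/27, 221.162.243.32/27, 221.162.243.64/27, 221.162.243.96/27, 221.162.243.128/27, 221.162.243.160/27, 221.162.243.192/27, 221.162.243.224/27


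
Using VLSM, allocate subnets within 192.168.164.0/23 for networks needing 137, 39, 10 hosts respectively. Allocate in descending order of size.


137 hosts -> /24 (254 usable): 192.168.164.0/24
39 hosts -> /26 (62 usable): 192.168.165.0/26
10 hosts -> /28 (14 usable): 192.168.165.64/28
Allocation: 192.168.164.0/24 (137 hosts, 254 usable); 192.168.165.0/26 (39 hosts, 62 usable); 192.168.165.64/28 (10 hosts, 14 usable)


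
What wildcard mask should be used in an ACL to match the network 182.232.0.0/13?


Subnet mask: 255.248.0.0
Wildcard = 255.255.255.255 - subnet mask
255 - 255 = 0
255 - 248 = 7
255 - 0 = 255
255 - 0 = 255
Wildcard: 0.7.255.255


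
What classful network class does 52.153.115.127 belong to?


First octet: 52
Binary: 00110100
0xxxxxxx -> Class A (1-126)
Class A, default mask 255.0.0.0 (/8)


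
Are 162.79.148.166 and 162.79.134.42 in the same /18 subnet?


Mask: 255.255.192.0
162.79.148.166 AND mask = 162.79.128.0
162.79.134.42 AND mask = 162.79.128.0
Yes, same subnet (162.79.128.0)


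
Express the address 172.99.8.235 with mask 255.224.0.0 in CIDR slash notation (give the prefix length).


Binary: 11111111.11100000.00000000.00000000
Count leading 1s
Prefix: /11


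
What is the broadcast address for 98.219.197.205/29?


Network: 98.219.197.200/29
Host bits = 3
Set all host bits to 1:
Broadcast: 98.219.197.207


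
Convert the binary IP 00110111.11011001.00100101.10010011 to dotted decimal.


00110111 = 55
11011001 = 217
00100101 = 37
10010011 = 147
IP: 55.217.37.147


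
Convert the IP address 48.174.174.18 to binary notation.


48 = 00110000
174 = 10101110
174 = 10101110
18 = 00010010
Binary: 00110000.10101110.10101110.00010010


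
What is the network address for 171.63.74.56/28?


IP:   10101011.00111111.01001010.00111000
Mask: 11111111.11111111.11111111.11110000
AND operation:
Net:  10101011.00111111.01001010.00110000
Network: 171.63.74.48/28


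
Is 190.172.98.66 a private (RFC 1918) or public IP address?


RFC 1918 private ranges:
  10.0.0.0/8 (10.0.0.0 - 10.255.255.255)
  172.16.0.0/12 (172.16.0.0 - 172.31.255.255)
  192.168.0.0/16 (192.168.0.0 - 192.168.255.255)
Public (not in any RFC 1918 range)


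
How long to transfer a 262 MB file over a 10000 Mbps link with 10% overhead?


Effective throughput = 10000 * (1 - 10/100) = 9000 Mbps
File size in Mb = 262 * 8 = 2096 Mb
Time = 2096 / 9000
Time = 0.2329 seconds


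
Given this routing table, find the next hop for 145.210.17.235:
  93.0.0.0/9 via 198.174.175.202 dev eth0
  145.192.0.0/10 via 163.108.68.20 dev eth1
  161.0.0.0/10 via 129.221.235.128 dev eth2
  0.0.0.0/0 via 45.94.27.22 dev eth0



Longest prefix match for 145.210.17.235:
  /9 93.0.0.0: no
  /10 145.192.0.0: MATCH
  /10 161.0.0.0: no
  /0 0.0.0.0: MATCH
Selected: next-hop 163.108.68.20 via eth1 (matched /10)


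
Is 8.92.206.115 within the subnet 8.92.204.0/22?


Subnet network: 8.92.204.0
Test IP AND mask: 8.92.204.0
Yes, 8.92.206.115 is in 8.92.204.0/22


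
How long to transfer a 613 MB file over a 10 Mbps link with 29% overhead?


Effective throughput = 10 * (1 - 29/100) = 7.1 Mbps
File size in Mb = 613 * 8 = 4904 Mb
Time = 4904 / 7.1
Time = 690.7042 seconds


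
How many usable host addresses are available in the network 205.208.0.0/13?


Host bits = 32 - 13 = 19
Total addresses = 2^19 = 524288
Usable = total - 2 (network and broadcast)
Usable hosts: 524286


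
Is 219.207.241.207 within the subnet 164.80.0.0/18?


Subnet network: 164.80.0.0
Test IP AND mask: 219.207.192.0
No, 219.207.241.207 is not in 164.80.0.0/18


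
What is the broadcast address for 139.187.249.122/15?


Network: 139.186.0.0/15
Host bits = 17
Set all host bits to 1:
Broadcast: 139.187.255.255


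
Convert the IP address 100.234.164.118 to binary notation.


100 = 01100100
234 = 11101010
164 = 10100100
118 = 01110110
Binary: 01100100.11101010.10100100.01110110


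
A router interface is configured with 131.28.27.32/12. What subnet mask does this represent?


/12 means 12 network bits, 20 host bits
Binary: 11111111111100000000000000000000
Mask: 255.240.0.0


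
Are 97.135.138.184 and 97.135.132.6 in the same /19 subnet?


Mask: 255.255.224.0
97.135.138.184 AND mask = 97.135.128.0
97.135.132.6 AND mask = 97.135.128.0
Yes, same subnet (97.135.128.0)


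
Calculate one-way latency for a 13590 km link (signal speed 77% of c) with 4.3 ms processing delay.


Speed = 0.77 * 3e5 km/s = 231000 km/s
Propagation delay = 13590 / 231000 = 0.0588 s = 58.8312 ms
Processing delay = 4.3 ms
Total one-way latency = 63.1312 ms
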